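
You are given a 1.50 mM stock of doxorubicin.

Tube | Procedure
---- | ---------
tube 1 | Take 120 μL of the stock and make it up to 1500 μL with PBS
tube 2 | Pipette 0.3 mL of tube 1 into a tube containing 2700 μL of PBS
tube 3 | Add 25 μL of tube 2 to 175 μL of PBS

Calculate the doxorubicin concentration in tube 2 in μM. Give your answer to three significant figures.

Step 1: 120 μL brought to 1500 μL → factor 1500/120 = 12.5
Step 2: 0.3 mL + 2700 μL = 3 mL total → factor 3/0.3 = 10
Dilution factor through tube 2 = 12.5 × 10 = 125
[tube 2] = 1.50 mM / 125 = 0.01200 mM = 12.0 μM

12.0 μM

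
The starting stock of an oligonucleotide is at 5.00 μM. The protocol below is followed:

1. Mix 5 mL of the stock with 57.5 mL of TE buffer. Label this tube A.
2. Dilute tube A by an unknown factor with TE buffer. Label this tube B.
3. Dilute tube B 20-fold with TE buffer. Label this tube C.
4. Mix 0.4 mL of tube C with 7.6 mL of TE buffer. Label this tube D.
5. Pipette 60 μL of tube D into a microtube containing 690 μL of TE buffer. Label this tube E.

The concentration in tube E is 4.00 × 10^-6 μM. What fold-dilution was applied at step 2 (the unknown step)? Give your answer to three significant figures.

Step 1: 5 mL + 57.5 mL = 62.5 mL total → factor 62.5/5 = 12.5
Step 2: unknown factor x
Step 3: 20-fold → factor 20
Step 4: 0.4 mL + 7.6 mL = 8 mL total → factor 8/0.4 = 20
Step 5: 60 μL + 690 μL = 750 μL total → factor 750/60 = 12.5
Product of known-step factors = 62500
Overall factor = 5.00 μM / (4.00 × 10^-6 μM) = 1.25 × 10^6
x = 1.25 × 10^6 / 62500 = 20.0

20.0-fold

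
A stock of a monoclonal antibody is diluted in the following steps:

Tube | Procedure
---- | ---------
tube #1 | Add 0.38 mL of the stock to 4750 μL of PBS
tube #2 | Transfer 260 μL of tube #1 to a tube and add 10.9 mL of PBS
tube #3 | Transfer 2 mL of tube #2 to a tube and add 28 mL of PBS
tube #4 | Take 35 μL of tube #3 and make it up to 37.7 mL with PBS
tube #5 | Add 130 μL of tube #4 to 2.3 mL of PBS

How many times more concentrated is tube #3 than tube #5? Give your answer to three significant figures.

Step 1: 0.38 mL + 4750 μL = 5.13 mL total → factor 5.13/0.38 = 13.5
Step 2: 260 μL + 10.9 mL = 11160 μL total → factor 11160/260 = 42.923
Step 3: 2 mL + 28 mL = 30 mL total → factor 30/2 = 15
Step 4: 35 μL brought to 37.7 mL → factor 37700/35 = 1077.1
Step 5: 130 μL + 2.3 mL = 2430 μL total → factor 2430/130 = 18.692
Dilution factor to tube #3 = 8691.9; to tube #5 = 1.7501 × 10^8
[tube #3]/[tube #5] = (factor to tube #5)/(factor to tube #3) = 1.7501 × 10^8/8691.9 = 2.01 × 10^4

2.01 × 10^4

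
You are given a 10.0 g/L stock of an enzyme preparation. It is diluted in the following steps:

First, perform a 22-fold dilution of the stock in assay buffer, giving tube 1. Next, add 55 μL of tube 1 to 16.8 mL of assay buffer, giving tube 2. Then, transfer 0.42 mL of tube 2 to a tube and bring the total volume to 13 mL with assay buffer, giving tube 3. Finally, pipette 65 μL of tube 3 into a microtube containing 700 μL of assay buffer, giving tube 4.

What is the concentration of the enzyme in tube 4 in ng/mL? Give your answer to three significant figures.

4.07 ng/mL

Step 1: 22-fold → factor 22
Step 2: 55 μL + 16.8 mL = 16855 μL total → factor 16855/55 = 306.45
Step 3: 0.42 mL brought to 13 mL → factor 13/0.42 = 30.952
Step 4: 65 μL + 700 μL = 765 μL total → factor 765/65 = 11.769
Dilution factor through tube 4 = 22 × 306.45 × 30.952 × 11.769 = 2.456 × 10^6
[tube 4] = 10.0 g/L / 2.456 × 10^6 = 4.072 × 10^-6 g/L = 4.07 ng/mL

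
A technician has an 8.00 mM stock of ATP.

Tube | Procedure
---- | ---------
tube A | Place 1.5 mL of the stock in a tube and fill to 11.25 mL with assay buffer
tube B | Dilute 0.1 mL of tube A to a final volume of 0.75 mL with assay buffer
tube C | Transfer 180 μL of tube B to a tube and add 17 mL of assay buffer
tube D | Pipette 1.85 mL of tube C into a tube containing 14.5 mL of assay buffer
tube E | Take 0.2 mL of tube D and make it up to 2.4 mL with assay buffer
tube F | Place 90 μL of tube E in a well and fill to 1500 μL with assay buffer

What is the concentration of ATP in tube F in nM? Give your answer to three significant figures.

Step 1: 1.5 mL brought to 11.25 mL → factor 11.25/1.5 = 7.5
Step 2: 0.1 mL brought to 0.75 mL → factor 0.75/0.1 = 7.5
Step 3: 180 μL + 17 mL = 17180 μL total → factor 17180/180 = 95.444
Step 4: 1.85 mL + 14.5 mL = 16.35 mL total → factor 16.35/1.85 = 8.8378
Step 5: 0.2 mL brought to 2.4 mL → factor 2.4/0.2 = 12
Step 6: 90 μL brought to 1500 μL → factor 1500/90 = 16.667
Overall dilution factor = 7.5 × 7.5 × 95.444 × 8.8378 × 12 × 16.667 = 9.4896 × 10^6
Final = 8.00 mM / 9.4896 × 10^6 = 8.430 × 10^-7 mM = 0.843 nM

0.843 nM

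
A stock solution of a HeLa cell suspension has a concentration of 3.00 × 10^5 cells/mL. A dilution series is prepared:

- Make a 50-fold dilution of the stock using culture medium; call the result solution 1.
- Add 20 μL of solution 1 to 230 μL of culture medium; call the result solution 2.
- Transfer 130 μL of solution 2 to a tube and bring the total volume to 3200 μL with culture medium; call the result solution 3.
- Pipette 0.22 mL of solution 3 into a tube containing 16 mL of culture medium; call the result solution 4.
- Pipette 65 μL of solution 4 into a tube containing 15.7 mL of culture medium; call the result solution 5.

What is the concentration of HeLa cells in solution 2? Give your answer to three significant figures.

480 cells/mL

Step 1: 50-fold → factor 50
Step 2: 20 μL + 230 μL = 250 μL total → factor 250/20 = 12.5
Dilution factor through solution 2 = 50 × 12.5 = 625
[solution 2] = 3.00 × 10^5 cells/mL / 625 = 480 cells/mL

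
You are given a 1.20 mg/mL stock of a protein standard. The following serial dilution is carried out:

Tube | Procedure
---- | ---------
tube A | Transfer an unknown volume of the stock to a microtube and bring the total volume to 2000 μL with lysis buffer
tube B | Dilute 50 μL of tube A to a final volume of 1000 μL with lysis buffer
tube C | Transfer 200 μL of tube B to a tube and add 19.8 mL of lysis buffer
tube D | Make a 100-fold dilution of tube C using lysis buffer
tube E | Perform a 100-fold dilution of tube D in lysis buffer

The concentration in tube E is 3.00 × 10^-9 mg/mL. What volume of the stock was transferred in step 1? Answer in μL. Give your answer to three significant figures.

100 μL

Step 1: v brought to 2000 μL → factor = 2000 μL/v
Step 2: 50 μL brought to 1000 μL → factor 1000/50 = 20
Step 3: 200 μL + 19.8 mL = 20000 μL total → factor 20000/200 = 100
Step 4: 100-fold → factor 100
Step 5: 100-fold → factor 100
Product of known-step factors = 2 × 10^7
Overall factor = 1.20 mg/mL / (3.00 × 10^-9 mg/mL) = 4 × 10^8
Step-1 factor = 4 × 10^8 / 2 × 10^7 = 20
v = 2000 μL / 20 = 100 μL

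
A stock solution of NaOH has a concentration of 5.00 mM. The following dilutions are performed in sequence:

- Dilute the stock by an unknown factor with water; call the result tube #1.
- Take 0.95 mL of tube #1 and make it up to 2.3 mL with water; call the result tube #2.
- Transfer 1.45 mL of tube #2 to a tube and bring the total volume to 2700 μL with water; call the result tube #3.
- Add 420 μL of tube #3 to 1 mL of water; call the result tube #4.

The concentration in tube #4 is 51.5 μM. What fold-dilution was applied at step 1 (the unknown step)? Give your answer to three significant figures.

6.37-fold

Step 1: unknown factor x
Step 2: 0.95 mL brought to 2.3 mL → factor 2.3/0.95 = 2.4211
Step 3: 1.45 mL brought to 2700 μL → factor 2.7/1.45 = 1.8621
Step 4: 420 μL + 1 mL = 1420 μL total → factor 1420/420 = 3.381
Product of known-step factors = 15.242
Overall factor = 5.00 mM / (51.5 μM) = 97.087
x = 97.087 / 15.242 = 6.37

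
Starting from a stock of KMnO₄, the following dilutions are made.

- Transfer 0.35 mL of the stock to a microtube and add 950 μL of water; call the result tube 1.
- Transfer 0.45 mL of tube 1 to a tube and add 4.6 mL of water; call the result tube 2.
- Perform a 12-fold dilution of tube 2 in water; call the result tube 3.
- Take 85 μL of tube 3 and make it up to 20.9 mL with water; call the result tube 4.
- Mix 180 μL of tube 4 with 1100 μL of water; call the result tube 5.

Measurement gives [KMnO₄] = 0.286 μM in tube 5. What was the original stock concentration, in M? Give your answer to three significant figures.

Step 1: 0.35 mL + 950 μL = 1.3 mL total → factor 1.3/0.35 = 3.7143
Step 2: 0.45 mL + 4.6 mL = 5.05 mL total → factor 5.05/0.45 = 11.222
Step 3: 12-fold → factor 12
Step 4: 85 μL brought to 20.9 mL → factor 20900/85 = 245.88
Step 5: 180 μL + 1100 μL = 1280 μL total → factor 1280/180 = 7.1111
Overall dilution factor = 3.7143 × 11.222 × 12 × 245.88 × 7.1111 = 8.7458 × 10^5
Stock = 0.286 μM × 8.7458 × 10^5 = 2.501 × 10^5 μM = 0.250 M

0.250 M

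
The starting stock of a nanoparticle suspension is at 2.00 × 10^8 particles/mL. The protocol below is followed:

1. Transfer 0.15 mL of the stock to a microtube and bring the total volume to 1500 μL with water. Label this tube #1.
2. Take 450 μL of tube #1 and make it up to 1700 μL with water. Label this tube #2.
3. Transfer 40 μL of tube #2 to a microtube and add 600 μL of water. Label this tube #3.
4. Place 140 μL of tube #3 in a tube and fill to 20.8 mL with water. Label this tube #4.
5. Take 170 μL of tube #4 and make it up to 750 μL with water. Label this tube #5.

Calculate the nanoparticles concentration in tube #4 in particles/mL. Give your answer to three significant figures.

2.23 × 10^3 particles/mL

Step 1: 0.15 mL brought to 1500 μL → factor 1.5/0.15 = 10
Step 2: 450 μL brought to 1700 μL → factor 1700/450 = 3.7778
Step 3: 40 μL + 600 μL = 640 μL total → factor 640/40 = 16
Step 4: 140 μL brought to 20.8 mL → factor 20800/140 = 148.57
Dilution factor through tube #4 = 10 × 3.7778 × 16 × 148.57 = 89803
[tube #4] = 2.00 × 10^8 particles/mL / 89803 = 2.23 × 10^3 particles/mL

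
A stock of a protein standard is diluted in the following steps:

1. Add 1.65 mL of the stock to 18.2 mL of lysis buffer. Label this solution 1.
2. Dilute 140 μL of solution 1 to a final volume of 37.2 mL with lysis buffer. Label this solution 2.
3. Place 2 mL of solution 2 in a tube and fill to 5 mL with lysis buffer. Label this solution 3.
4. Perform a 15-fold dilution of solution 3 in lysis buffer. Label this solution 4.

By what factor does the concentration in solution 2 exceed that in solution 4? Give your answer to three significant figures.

37.5

Step 1: 1.65 mL + 18.2 mL = 19.85 mL total → factor 19.85/1.65 = 12.03
Step 2: 140 μL brought to 37.2 mL → factor 37200/140 = 265.71
Step 3: 2 mL brought to 5 mL → factor 5/2 = 2.5
Step 4: 15-fold → factor 15
Dilution factor to solution 2 = 3196.6; to solution 4 = 1.1987 × 10^5
[solution 2]/[solution 4] = (factor to solution 4)/(factor to solution 2) = 1.1987 × 10^5/3196.6 = 37.5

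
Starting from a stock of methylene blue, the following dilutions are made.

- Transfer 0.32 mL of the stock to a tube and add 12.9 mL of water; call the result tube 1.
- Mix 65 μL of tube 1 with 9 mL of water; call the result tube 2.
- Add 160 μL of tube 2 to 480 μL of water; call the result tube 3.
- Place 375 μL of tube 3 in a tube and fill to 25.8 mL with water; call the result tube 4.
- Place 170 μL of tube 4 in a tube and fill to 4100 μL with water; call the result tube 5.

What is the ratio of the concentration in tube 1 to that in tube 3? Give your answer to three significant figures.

Step 1: 0.32 mL + 12.9 mL = 13.22 mL total → factor 13.22/0.32 = 41.312
Step 2: 65 μL + 9 mL = 9065 μL total → factor 9065/65 = 139.46
Step 3: 160 μL + 480 μL = 640 μL total → factor 640/160 = 4
Dilution factor to tube 1 = 41.312; to tube 3 = 23046
[tube 1]/[tube 3] = (factor to tube 3)/(factor to tube 1) = 23046/41.312 = 558

558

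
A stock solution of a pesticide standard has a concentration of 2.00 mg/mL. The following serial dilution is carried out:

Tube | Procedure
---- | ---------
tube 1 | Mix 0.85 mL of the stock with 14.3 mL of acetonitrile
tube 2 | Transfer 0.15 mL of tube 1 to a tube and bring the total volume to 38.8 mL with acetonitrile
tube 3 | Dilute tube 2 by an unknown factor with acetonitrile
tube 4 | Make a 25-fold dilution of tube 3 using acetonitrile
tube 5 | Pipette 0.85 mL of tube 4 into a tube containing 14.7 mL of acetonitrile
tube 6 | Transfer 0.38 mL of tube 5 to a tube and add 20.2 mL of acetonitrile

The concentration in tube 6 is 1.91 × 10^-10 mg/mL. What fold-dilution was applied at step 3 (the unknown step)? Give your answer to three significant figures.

91.7-fold

Step 1: 0.85 mL + 14.3 mL = 15.15 mL total → factor 15.15/0.85 = 17.824
Step 2: 0.15 mL brought to 38.8 mL → factor 38.8/0.15 = 258.67
Step 3: unknown factor x
Step 4: 25-fold → factor 25
Step 5: 0.85 mL + 14.7 mL = 15.55 mL total → factor 15.55/0.85 = 18.294
Step 6: 0.38 mL + 20.2 mL = 20.58 mL total → factor 20.58/0.38 = 54.158
Product of known-step factors = 1.142 × 10^8
Overall factor = 2.00 mg/mL / (1.91 × 10^-10 mg/mL) = 1.0471 × 10^10
x = 1.0471 × 10^10 / 1.142 × 10^8 = 91.7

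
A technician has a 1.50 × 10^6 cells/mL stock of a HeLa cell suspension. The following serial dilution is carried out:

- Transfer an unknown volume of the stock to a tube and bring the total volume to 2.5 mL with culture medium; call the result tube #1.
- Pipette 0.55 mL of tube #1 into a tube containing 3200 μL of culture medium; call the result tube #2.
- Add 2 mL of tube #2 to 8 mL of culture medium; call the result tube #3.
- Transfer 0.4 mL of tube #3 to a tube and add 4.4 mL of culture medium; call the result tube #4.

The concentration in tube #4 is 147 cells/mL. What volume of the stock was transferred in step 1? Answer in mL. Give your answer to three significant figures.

Step 1: v brought to 2.5 mL → factor = 2.5 mL/v
Step 2: 0.55 mL + 3200 μL = 3.75 mL total → factor 3.75/0.55 = 6.8182
Step 3: 2 mL + 8 mL = 10 mL total → factor 10/2 = 5
Step 4: 0.4 mL + 4.4 mL = 4.8 mL total → factor 4.8/0.4 = 12
Product of known-step factors = 409.09
Overall factor = 1.50 × 10^6 cells/mL / (147 cells/mL) = 10204
Step-1 factor = 10204 / 409.09 = 24.943
v = 2.5 mL / 24.943 = 0.100 mL

0.100 mL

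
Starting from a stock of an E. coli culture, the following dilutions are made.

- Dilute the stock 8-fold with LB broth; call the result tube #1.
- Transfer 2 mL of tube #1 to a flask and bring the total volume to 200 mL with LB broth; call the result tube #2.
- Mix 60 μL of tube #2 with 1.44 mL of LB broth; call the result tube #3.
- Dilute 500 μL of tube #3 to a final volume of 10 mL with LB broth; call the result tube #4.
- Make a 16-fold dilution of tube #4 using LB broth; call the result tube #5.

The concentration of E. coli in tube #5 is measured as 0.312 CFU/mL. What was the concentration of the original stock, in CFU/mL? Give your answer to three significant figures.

2.00 × 10^6 CFU/mL

Step 1: 8-fold → factor 8
Step 2: 2 mL brought to 200 mL → factor 200/2 = 100
Step 3: 60 μL + 1.44 mL = 1500 μL total → factor 1500/60 = 25
Step 4: 500 μL brought to 10 mL → factor 10000/500 = 20
Step 5: 16-fold → factor 16
Overall dilution factor = 8 × 100 × 25 × 20 × 16 = 6.4 × 10^6
Stock = 0.312 CFU/mL × 6.4 × 10^6 = 2.00 × 10^6 CFU/mL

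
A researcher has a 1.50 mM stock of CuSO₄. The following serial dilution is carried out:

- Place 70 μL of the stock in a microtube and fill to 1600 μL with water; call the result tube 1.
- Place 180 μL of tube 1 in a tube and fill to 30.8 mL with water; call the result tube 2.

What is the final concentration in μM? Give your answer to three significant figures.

Step 1: 70 μL brought to 1600 μL → factor 1600/70 = 22.857
Step 2: 180 μL brought to 30.8 mL → factor 30800/180 = 171.11
Overall dilution factor = 22.857 × 171.11 = 3911.1
Final = 1.50 mM / 3911.1 = 0.0003835 mM = 0.384 μM

0.384 μM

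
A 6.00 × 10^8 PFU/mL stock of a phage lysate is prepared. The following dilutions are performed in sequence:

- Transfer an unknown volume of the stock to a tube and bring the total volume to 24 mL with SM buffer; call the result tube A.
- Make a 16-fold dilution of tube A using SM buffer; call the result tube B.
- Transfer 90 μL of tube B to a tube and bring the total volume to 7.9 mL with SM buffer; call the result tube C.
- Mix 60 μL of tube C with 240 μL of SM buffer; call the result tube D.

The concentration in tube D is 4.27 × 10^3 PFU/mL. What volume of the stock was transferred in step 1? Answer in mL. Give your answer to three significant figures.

1.20 mL

Step 1: v brought to 24 mL → factor = 24 mL/v
Step 2: 16-fold → factor 16
Step 3: 90 μL brought to 7.9 mL → factor 7900/90 = 87.778
Step 4: 60 μL + 240 μL = 300 μL total → factor 300/60 = 5
Product of known-step factors = 7022.2
Overall factor = 6.00 × 10^8 PFU/mL / (4.27 × 10^3 PFU/mL) = 1.4052 × 10^5
Step-1 factor = 1.4052 × 10^5 / 7022.2 = 20.01
v = 24 mL / 20.01 = 1.20 mL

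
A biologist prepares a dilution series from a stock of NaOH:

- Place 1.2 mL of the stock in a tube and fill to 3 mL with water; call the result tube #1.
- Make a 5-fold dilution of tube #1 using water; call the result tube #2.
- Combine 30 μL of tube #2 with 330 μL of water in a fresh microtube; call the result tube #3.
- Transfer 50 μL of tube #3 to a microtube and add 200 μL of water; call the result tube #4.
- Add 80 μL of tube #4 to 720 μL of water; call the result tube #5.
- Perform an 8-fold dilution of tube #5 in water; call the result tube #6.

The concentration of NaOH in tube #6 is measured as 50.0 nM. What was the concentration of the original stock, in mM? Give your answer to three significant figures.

Step 1: 1.2 mL brought to 3 mL → factor 3/1.2 = 2.5
Step 2: 5-fold → factor 5
Step 3: 30 μL + 330 μL = 360 μL total → factor 360/30 = 12
Step 4: 50 μL + 200 μL = 250 μL total → factor 250/50 = 5
Step 5: 80 μL + 720 μL = 800 μL total → factor 800/80 = 10
Step 6: 8-fold → factor 8
Overall dilution factor = 2.5 × 5 × 12 × 5 × 10 × 8 = 60000
Stock = 50.0 nM × 60000 = 3.000 × 10^6 nM = 3.00 mM

3.00 mM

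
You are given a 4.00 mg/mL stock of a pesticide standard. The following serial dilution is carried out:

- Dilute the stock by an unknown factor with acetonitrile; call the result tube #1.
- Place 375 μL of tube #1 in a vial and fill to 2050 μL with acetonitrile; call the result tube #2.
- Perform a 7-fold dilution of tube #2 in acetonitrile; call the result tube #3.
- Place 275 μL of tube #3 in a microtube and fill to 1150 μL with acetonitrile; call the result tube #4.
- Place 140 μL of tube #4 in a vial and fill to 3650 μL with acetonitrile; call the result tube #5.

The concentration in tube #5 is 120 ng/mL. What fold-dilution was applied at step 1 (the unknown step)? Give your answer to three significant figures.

7.99-fold

Step 1: unknown factor x
Step 2: 375 μL brought to 2050 μL → factor 2050/375 = 5.4667
Step 3: 7-fold → factor 7
Step 4: 275 μL brought to 1150 μL → factor 1150/275 = 4.1818
Step 5: 140 μL brought to 3650 μL → factor 3650/140 = 26.071
Product of known-step factors = 4172.1
Overall factor = 4.00 mg/mL / (120 ng/mL) = 33333
x = 33333 / 4172.1 = 7.99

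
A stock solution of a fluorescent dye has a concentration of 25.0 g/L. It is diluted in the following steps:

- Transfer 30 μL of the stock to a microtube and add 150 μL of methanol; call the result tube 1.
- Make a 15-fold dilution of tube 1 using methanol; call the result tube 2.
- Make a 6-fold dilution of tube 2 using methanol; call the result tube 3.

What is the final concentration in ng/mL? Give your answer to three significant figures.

Step 1: 30 μL + 150 μL = 180 μL total → factor 180/30 = 6
Step 2: 15-fold → factor 15
Step 3: 6-fold → factor 6
Overall dilution factor = 6 × 15 × 6 = 540
Final = 25.0 g/L / 540 = 0.04630 g/L = 4.63 × 10^4 ng/mL

4.63 × 10^4 ng/mL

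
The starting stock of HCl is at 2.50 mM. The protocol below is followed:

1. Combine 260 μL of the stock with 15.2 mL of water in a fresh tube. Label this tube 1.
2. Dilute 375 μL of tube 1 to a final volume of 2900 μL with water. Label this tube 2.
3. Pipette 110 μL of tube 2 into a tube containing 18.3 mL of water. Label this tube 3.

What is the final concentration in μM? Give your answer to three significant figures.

0.0325 μM

Step 1: 260 μL + 15.2 mL = 15460 μL total → factor 15460/260 = 59.462
Step 2: 375 μL brought to 2900 μL → factor 2900/375 = 7.7333
Step 3: 110 μL + 18.3 mL = 18410 μL total → factor 18410/110 = 167.36
Overall dilution factor = 59.462 × 7.7333 × 167.36 = 76960
Final = 2.50 mM / 76960 = 3.248 × 10^-5 mM = 0.0325 μM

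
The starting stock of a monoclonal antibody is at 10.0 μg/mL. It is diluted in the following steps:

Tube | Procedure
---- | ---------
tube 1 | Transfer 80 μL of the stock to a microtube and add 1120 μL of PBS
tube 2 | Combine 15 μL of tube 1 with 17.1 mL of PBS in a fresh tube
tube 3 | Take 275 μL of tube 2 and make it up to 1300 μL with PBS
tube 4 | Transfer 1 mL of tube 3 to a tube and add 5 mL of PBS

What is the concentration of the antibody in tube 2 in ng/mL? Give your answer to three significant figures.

Step 1: 80 μL + 1120 μL = 1200 μL total → factor 1200/80 = 15
Step 2: 15 μL + 17.1 mL = 17115 μL total → factor 17115/15 = 1141
Dilution factor through tube 2 = 15 × 1141 = 17115
[tube 2] = 10.0 μg/mL / 17115 = 0.0005843 μg/mL = 0.584 ng/mL

0.584 ng/mL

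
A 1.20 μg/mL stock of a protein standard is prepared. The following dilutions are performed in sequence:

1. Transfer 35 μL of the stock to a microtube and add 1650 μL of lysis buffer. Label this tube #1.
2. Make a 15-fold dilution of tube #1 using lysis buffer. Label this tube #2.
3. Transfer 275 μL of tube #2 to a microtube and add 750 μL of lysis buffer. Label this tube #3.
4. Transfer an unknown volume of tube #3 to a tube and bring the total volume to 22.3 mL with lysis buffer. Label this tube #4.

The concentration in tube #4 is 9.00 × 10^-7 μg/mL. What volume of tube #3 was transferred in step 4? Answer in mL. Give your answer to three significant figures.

0.0450 mL

Step 1: 35 μL + 1650 μL = 1685 μL total → factor 1685/35 = 48.143
Step 2: 15-fold → factor 15
Step 3: 275 μL + 750 μL = 1025 μL total → factor 1025/275 = 3.7273
Step 4: v brought to 22.3 mL → factor = 22.3 mL/v
Product of known-step factors = 2691.6
Overall factor = 1.20 μg/mL / (9.00 × 10^-7 μg/mL) = 1.3333 × 10^6
Step-4 factor = 1.3333 × 10^6 / 2691.6 = 495.36
v = 22.3 mL / 495.36 = 0.0450 mL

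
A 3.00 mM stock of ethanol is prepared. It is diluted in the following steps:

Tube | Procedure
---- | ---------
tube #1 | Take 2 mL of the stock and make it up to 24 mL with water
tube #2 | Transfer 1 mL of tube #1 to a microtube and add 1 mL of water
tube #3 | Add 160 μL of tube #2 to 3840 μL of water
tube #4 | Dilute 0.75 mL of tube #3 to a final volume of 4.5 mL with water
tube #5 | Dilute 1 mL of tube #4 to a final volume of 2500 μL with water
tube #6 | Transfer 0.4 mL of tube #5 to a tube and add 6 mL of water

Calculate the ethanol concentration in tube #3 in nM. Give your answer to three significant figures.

Step 1: 2 mL brought to 24 mL → factor 24/2 = 12
Step 2: 1 mL + 1 mL = 2 mL total → factor 2/1 = 2
Step 3: 160 μL + 3840 μL = 4000 μL total → factor 4000/160 = 25
Dilution factor through tube #3 = 12 × 2 × 25 = 600
[tube #3] = 3.00 mM / 600 = 0.005000 mM = 5.00 × 10^3 nM

5.00 × 10^3 nM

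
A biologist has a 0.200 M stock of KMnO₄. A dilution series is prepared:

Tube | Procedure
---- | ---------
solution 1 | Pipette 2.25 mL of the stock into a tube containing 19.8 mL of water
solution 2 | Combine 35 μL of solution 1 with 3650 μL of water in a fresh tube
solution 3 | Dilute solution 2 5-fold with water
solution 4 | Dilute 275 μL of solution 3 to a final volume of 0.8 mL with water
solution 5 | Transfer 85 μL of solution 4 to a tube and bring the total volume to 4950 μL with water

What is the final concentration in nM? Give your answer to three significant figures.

229 nM

Step 1: 2.25 mL + 19.8 mL = 22.05 mL total → factor 22.05/2.25 = 9.8
Step 2: 35 μL + 3650 μL = 3685 μL total → factor 3685/35 = 105.29
Step 3: 5-fold → factor 5
Step 4: 275 μL brought to 0.8 mL → factor 800/275 = 2.9091
Step 5: 85 μL brought to 4950 μL → factor 4950/85 = 58.235
Overall dilution factor = 9.8 × 105.29 × 5 × 2.9091 × 58.235 = 8.74 × 10^5
Final = 0.200 M / 8.74 × 10^5 = 2.288 × 10^-7 M = 229 nM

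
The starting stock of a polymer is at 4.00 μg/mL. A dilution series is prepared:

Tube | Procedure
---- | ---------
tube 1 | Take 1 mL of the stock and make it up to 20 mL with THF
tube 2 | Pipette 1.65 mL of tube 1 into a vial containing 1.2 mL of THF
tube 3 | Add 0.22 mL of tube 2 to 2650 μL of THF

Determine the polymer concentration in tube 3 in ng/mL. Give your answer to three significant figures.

Step 1: 1 mL brought to 20 mL → factor 20/1 = 20
Step 2: 1.65 mL + 1.2 mL = 2.85 mL total → factor 2.85/1.65 = 1.7273
Step 3: 0.22 mL + 2650 μL = 2.87 mL total → factor 2.87/0.22 = 13.045
Overall dilution factor = 20 × 1.7273 × 13.045 = 450.66
Final = 4.00 μg/mL / 450.66 = 0.008876 μg/mL = 8.88 ng/mL

8.88 ng/mL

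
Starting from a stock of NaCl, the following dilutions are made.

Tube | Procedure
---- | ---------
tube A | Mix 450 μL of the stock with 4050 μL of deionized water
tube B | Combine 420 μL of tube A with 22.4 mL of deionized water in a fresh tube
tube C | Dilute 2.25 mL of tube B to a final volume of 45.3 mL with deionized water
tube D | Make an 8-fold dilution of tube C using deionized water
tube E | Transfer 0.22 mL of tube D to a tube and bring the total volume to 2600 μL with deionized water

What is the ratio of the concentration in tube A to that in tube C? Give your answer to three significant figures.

1.09 × 10^3

Step 1: 450 μL + 4050 μL = 4500 μL total → factor 4500/450 = 10
Step 2: 420 μL + 22.4 mL = 22820 μL total → factor 22820/420 = 54.333
Step 3: 2.25 mL brought to 45.3 mL → factor 45.3/2.25 = 20.133
Dilution factor to tube A = 10; to tube C = 10939
[tube A]/[tube C] = (factor to tube C)/(factor to tube A) = 10939/10 = 1.09 × 10^3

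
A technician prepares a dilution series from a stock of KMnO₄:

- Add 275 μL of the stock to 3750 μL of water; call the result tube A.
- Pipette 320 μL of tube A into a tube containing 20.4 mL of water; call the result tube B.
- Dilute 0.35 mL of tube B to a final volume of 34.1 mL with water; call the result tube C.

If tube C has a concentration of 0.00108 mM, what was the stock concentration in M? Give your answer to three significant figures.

0.0997 M

Step 1: 275 μL + 3750 μL = 4025 μL total → factor 4025/275 = 14.636
Step 2: 320 μL + 20.4 mL = 20720 μL total → factor 20720/320 = 64.75
Step 3: 0.35 mL brought to 34.1 mL → factor 34.1/0.35 = 97.429
Overall dilution factor = 14.636 × 64.75 × 97.429 = 92334
Stock = 0.00108 mM × 92334 = 99.72 mM = 0.0997 M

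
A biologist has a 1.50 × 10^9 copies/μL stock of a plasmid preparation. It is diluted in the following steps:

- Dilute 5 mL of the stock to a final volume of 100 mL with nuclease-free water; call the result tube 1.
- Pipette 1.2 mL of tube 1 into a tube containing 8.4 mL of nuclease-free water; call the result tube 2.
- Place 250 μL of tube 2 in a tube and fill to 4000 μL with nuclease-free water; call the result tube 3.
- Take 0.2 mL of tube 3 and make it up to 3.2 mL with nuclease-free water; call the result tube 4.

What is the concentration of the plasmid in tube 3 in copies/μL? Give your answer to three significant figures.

5.86 × 10^5 copies/μL

Step 1: 5 mL brought to 100 mL → factor 100/5 = 20
Step 2: 1.2 mL + 8.4 mL = 9.6 mL total → factor 9.6/1.2 = 8
Step 3: 250 μL brought to 4000 μL → factor 4000/250 = 16
Dilution factor through tube 3 = 20 × 8 × 16 = 2560
[tube 3] = 1.50 × 10^9 copies/μL / 2560 = 5.86 × 10^5 copies/μL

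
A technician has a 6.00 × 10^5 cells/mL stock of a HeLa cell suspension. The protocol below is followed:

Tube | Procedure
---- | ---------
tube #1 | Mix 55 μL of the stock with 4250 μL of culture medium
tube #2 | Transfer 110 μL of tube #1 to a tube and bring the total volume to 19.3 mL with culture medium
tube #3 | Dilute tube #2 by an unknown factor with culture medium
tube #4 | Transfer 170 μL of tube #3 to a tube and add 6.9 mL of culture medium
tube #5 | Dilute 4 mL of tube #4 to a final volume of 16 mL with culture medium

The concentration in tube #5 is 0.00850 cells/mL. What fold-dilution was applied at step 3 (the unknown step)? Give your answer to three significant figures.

Step 1: 55 μL + 4250 μL = 4305 μL total → factor 4305/55 = 78.273
Step 2: 110 μL brought to 19.3 mL → factor 19300/110 = 175.45
Step 3: unknown factor x
Step 4: 170 μL + 6.9 mL = 7070 μL total → factor 7070/170 = 41.588
Step 5: 4 mL brought to 16 mL → factor 16/4 = 4
Product of known-step factors = 2.2846 × 10^6
Overall factor = 6.00 × 10^5 cells/mL / (0.00850 cells/mL) = 7.0588 × 10^7
x = 7.0588 × 10^7 / 2.2846 × 10^6 = 30.9

30.9-fold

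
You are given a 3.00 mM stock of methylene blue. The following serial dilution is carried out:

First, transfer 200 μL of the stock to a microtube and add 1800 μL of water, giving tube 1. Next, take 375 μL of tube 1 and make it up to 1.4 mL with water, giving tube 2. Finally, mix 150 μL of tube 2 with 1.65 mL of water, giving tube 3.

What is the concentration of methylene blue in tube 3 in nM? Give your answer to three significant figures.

Step 1: 200 μL + 1800 μL = 2000 μL total → factor 2000/200 = 10
Step 2: 375 μL brought to 1.4 mL → factor 1400/375 = 3.7333
Step 3: 150 μL + 1.65 mL = 1800 μL total → factor 1800/150 = 12
Overall dilution factor = 10 × 3.7333 × 12 = 448
Final = 3.00 mM / 448 = 0.006696 mM = 6.70 × 10^3 nM

6.70 × 10^3 nM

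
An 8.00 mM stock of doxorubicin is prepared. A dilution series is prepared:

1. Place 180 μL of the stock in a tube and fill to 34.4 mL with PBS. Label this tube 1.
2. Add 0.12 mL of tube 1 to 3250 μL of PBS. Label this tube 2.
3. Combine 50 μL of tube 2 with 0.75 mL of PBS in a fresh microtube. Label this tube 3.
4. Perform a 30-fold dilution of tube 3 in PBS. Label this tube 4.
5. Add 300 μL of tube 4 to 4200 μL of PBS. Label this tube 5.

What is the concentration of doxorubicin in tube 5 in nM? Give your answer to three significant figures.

0.207 nM

Step 1: 180 μL brought to 34.4 mL → factor 34400/180 = 191.11
Step 2: 0.12 mL + 3250 μL = 3.37 mL total → factor 3.37/0.12 = 28.083
Step 3: 50 μL + 0.75 mL = 800 μL total → factor 800/50 = 16
Step 4: 30-fold → factor 30
Step 5: 300 μL + 4200 μL = 4500 μL total → factor 4500/300 = 15
Overall dilution factor = 191.11 × 28.083 × 16 × 30 × 15 = 3.8643 × 10^7
Final = 8.00 mM / 3.8643 × 10^7 = 2.070 × 10^-7 mM = 0.207 nM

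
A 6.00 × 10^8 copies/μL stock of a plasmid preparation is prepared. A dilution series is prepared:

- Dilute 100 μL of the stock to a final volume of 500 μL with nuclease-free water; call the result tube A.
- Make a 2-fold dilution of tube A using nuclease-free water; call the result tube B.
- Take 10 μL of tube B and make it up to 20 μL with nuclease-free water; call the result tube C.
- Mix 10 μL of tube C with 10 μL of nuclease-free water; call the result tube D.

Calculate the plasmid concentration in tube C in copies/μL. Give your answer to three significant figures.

3.00 × 10^7 copies/μL

Step 1: 100 μL brought to 500 μL → factor 500/100 = 5
Step 2: 2-fold → factor 2
Step 3: 10 μL brought to 20 μL → factor 20/10 = 2
Dilution factor through tube C = 5 × 2 × 2 = 20
[tube C] = 6.00 × 10^8 copies/μL / 20 = 3.00 × 10^7 copies/μL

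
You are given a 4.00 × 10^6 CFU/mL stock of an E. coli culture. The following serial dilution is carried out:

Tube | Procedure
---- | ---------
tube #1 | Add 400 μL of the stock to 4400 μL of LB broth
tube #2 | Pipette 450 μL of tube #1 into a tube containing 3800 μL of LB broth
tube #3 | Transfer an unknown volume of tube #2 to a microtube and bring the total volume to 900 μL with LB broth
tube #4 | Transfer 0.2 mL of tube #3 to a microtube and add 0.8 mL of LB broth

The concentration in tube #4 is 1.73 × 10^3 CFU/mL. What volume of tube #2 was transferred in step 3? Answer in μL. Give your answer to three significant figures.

Step 1: 400 μL + 4400 μL = 4800 μL total → factor 4800/400 = 12
Step 2: 450 μL + 3800 μL = 4250 μL total → factor 4250/450 = 9.4444
Step 3: v brought to 900 μL → factor = 900 μL/v
Step 4: 0.2 mL + 0.8 mL = 1 mL total → factor 1/0.2 = 5
Product of known-step factors = 566.67
Overall factor = 4.00 × 10^6 CFU/mL / (1.73 × 10^3 CFU/mL) = 2312.1
Step-3 factor = 2312.1 / 566.67 = 4.0802
v = 900 μL / 4.0802 = 221 μL

221 μL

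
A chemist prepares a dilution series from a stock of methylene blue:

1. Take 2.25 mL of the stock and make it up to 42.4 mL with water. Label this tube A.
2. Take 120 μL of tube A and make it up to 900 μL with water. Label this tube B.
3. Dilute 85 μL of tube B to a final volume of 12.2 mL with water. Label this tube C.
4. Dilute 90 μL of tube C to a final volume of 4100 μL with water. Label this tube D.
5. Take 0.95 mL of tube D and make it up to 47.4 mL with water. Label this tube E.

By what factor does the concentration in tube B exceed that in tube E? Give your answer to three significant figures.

3.26 × 10^5

Step 1: 2.25 mL brought to 42.4 mL → factor 42.4/2.25 = 18.844
Step 2: 120 μL brought to 900 μL → factor 900/120 = 7.5
Step 3: 85 μL brought to 12.2 mL → factor 12200/85 = 143.53
Step 4: 90 μL brought to 4100 μL → factor 4100/90 = 45.556
Step 5: 0.95 mL brought to 47.4 mL → factor 47.4/0.95 = 49.895
Dilution factor to tube B = 141.33; to tube E = 4.6109 × 10^7
[tube B]/[tube E] = (factor to tube E)/(factor to tube B) = 4.6109 × 10^7/141.33 = 3.26 × 10^5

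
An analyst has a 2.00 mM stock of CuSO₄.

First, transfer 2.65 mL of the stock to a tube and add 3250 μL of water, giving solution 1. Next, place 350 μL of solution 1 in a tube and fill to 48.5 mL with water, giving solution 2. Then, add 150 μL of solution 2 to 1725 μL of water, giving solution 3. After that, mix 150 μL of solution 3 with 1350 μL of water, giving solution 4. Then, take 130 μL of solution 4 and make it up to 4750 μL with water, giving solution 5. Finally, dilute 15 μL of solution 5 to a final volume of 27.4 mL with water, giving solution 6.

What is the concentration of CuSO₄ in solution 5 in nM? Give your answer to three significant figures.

1.42 nM

Step 1: 2.65 mL + 3250 μL = 5.9 mL total → factor 5.9/2.65 = 2.2264
Step 2: 350 μL brought to 48.5 mL → factor 48500/350 = 138.57
Step 3: 150 μL + 1725 μL = 1875 μL total → factor 1875/150 = 12.5
Step 4: 150 μL + 1350 μL = 1500 μL total → factor 1500/150 = 10
Step 5: 130 μL brought to 4750 μL → factor 4750/130 = 36.538
Dilution factor through solution 5 = 2.2264 × 138.57 × 12.5 × 10 × 36.538 = 1.4091 × 10^6
[solution 5] = 2.00 mM / 1.4091 × 10^6 = 1.419 × 10^-6 mM = 1.42 nM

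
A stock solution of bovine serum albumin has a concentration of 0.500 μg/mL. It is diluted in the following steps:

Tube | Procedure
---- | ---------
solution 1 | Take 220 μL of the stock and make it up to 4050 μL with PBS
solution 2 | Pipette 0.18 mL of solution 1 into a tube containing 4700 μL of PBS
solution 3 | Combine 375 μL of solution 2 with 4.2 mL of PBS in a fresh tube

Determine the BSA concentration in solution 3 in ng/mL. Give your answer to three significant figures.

0.0821 ng/mL

Step 1: 220 μL brought to 4050 μL → factor 4050/220 = 18.409
Step 2: 0.18 mL + 4700 μL = 4.88 mL total → factor 4.88/0.18 = 27.111
Step 3: 375 μL + 4.2 mL = 4575 μL total → factor 4575/375 = 12.2
Overall dilution factor = 18.409 × 27.111 × 12.2 = 6088.9
Final = 0.500 μg/mL / 6088.9 = 8.212 × 10^-5 μg/mL = 0.0821 ng/mL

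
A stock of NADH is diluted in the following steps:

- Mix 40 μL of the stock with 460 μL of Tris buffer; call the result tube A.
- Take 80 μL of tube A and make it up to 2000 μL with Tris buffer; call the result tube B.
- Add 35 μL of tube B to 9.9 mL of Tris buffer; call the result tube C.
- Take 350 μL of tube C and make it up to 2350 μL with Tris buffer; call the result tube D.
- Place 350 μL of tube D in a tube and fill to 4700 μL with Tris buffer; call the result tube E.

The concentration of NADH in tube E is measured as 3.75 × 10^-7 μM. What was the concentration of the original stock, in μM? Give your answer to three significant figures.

3.00 μM

Step 1: 40 μL + 460 μL = 500 μL total → factor 500/40 = 12.5
Step 2: 80 μL brought to 2000 μL → factor 2000/80 = 25
Step 3: 35 μL + 9.9 mL = 9935 μL total → factor 9935/35 = 283.86
Step 4: 350 μL brought to 2350 μL → factor 2350/350 = 6.7143
Step 5: 350 μL brought to 4700 μL → factor 4700/350 = 13.429
Overall dilution factor = 12.5 × 25 × 283.86 × 6.7143 × 13.429 = 7.998 × 10^6
Stock = 3.75 × 10^-7 μM × 7.998 × 10^6 = 3.00 μM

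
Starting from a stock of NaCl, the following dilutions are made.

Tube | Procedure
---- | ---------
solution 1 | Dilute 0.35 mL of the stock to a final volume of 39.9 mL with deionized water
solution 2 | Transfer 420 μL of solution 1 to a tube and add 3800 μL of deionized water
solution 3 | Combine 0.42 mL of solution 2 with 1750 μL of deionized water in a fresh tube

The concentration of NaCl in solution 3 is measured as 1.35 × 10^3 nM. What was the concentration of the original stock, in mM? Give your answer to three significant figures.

7.99 mM

Step 1: 0.35 mL brought to 39.9 mL → factor 39.9/0.35 = 114
Step 2: 420 μL + 3800 μL = 4220 μL total → factor 4220/420 = 10.048
Step 3: 0.42 mL + 1750 μL = 2.17 mL total → factor 2.17/0.42 = 5.1667
Overall dilution factor = 114 × 10.048 × 5.1667 = 5918
Stock = 1.35 × 10^3 nM × 5918 = 7.989 × 10^6 nM = 7.99 mM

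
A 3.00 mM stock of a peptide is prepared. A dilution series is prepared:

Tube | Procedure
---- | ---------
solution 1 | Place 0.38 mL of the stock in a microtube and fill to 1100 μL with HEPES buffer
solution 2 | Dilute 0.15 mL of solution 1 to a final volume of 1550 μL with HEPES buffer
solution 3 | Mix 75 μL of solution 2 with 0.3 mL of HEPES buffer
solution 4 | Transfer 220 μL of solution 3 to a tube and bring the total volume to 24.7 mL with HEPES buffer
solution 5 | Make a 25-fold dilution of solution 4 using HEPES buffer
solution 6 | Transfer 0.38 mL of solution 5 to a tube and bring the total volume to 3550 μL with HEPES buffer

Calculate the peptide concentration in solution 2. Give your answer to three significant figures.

0.100 mM

Step 1: 0.38 mL brought to 1100 μL → factor 1.1/0.38 = 2.8947
Step 2: 0.15 mL brought to 1550 μL → factor 1.55/0.15 = 10.333
Dilution factor through solution 2 = 2.8947 × 10.333 = 29.912
[solution 2] = 3.00 mM / 29.912 = 0.100 mM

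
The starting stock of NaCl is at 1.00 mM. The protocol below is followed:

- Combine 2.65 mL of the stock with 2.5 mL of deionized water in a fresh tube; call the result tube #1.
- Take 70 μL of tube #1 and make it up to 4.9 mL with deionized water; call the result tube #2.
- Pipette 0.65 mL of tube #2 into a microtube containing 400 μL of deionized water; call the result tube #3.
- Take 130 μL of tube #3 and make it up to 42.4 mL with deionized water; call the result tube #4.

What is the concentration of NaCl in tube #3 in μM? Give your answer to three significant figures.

4.55 μM

Step 1: 2.65 mL + 2.5 mL = 5.15 mL total → factor 5.15/2.65 = 1.9434
Step 2: 70 μL brought to 4.9 mL → factor 4900/70 = 70
Step 3: 0.65 mL + 400 μL = 1.05 mL total → factor 1.05/0.65 = 1.6154
Dilution factor through tube #3 = 1.9434 × 70 × 1.6154 = 219.75
[tube #3] = 1.00 mM / 219.75 = 0.004551 mM = 4.55 μM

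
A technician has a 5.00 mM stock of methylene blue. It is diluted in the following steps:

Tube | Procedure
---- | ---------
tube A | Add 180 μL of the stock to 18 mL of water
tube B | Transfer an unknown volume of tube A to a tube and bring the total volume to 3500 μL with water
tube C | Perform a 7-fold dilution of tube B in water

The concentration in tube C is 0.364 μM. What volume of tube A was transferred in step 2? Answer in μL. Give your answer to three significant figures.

Step 1: 180 μL + 18 mL = 18180 μL total → factor 18180/180 = 101
Step 2: v brought to 3500 μL → factor = 3500 μL/v
Step 3: 7-fold → factor 7
Product of known-step factors = 707
Overall factor = 5.00 mM / (0.364 μM) = 13736
Step-2 factor = 13736 / 707 = 19.429
v = 3500 μL / 19.429 = 180 μL

180 μL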